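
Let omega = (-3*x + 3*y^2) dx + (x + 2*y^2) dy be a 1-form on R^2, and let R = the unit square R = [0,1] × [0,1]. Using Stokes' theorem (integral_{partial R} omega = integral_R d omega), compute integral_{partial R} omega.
integral_(partial R) omega = -2

Stokes: integral_partial_R omega = integral_R d omega with d omega = (∂Q/∂x - ∂P/∂y) dx ∧ dy.
  ∂Q/∂x = 1
  ∂P/∂y = 6*y
  integrand = ∂Q/∂x - ∂P/∂y = 1 - 6*y.
Integrating over R: integral_0^1 integral_0^1 (1 - 6*y) dx dy = -2.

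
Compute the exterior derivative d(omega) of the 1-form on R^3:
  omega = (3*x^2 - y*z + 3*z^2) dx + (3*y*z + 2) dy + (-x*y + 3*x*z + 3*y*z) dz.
d(omega) = (z) dx ∧ dy + (-3*z) dx ∧ dz + (-x - 3*y + 3*z) dy ∧ dz

For a 1-form omega = sum_i f_i dx_i, the exterior derivative is
  d(omega) = sum_{i < j} (∂f_j/∂x_i - ∂f_i/∂x_j) dx_i ∧ dx_j.
  coefficient of dx ∧ dy: ∂f_2/∂x - ∂f_1/∂y = ∂(3*y*z + 2)/∂x - ∂(3*x^2 - y*z + 3*z^2)/∂y = z
  coefficient of dx ∧ dz: ∂f_3/∂x - ∂f_1/∂z = ∂(-x*y + 3*x*z + 3*y*z)/∂x - ∂(3*x^2 - y*z + 3*z^2)/∂z = -3*z
  coefficient of dy ∧ dz: ∂f_3/∂y - ∂f_2/∂z = ∂(-x*y + 3*x*z + 3*y*z)/∂y - ∂(3*y*z + 2)/∂z = -x - 3*y + 3*z
Assembling: d(omega) = (z) dx ∧ dy + (-3*z) dx ∧ dz + (-x - 3*y + 3*z) dy ∧ dz.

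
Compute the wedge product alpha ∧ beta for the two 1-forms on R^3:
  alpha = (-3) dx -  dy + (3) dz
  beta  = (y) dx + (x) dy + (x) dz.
alpha ∧ beta = (-3*x + y) dx ∧ dy + (-3*x - 3*y) dx ∧ dz + (-4*x) dy ∧ dz

Distribute the wedge, using dx_i ∧ dx_j = -dx_j ∧ dx_i and dx_i ∧ dx_i = 0. For each pair (i, j) with i < j, the coefficient of dx_i ∧ dx_j in alpha ∧ beta is (alpha_i * beta_j - alpha_j * beta_i). Collecting: alpha ∧ beta = (-3*x + y) dx ∧ dy + (-3*x - 3*y) dx ∧ dz + (-4*x) dy ∧ dz.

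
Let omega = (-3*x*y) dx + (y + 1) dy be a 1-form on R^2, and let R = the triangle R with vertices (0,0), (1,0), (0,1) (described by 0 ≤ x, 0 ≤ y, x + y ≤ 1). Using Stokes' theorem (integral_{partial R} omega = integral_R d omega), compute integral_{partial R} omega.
integral_(partial R) omega = 1/2

Stokes: integral_partial_R omega = integral_R d omega with d omega = (∂Q/∂x - ∂P/∂y) dx ∧ dy.
  ∂Q/∂x = 0
  ∂P/∂y = -3*x
  integrand = ∂Q/∂x - ∂P/∂y = 3*x.
Integrating over R: integral_0^1 integral_0^{1-x} (3*x) dy dx = 1/2.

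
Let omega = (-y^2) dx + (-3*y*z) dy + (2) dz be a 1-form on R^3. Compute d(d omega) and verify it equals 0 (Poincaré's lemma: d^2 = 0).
d(d omega) = 0

Step 1: d omega = sum_{i<j} (∂f_j/∂x_i - ∂f_i/∂x_j) dx_i ∧ dx_j:
  coeff of dx ∧ dy: 2*y
  coeff of dx ∧ dz: 0
  coeff of dy ∧ dz: 3*y
Step 2: Apply d again to each 2-form coefficient. The only possible 3-form in R^3 is dx ∧ dy ∧ dz, with coefficient
  ∂(coeff of dy∧dz)/∂x - ∂(coeff of dx∧dz)/∂y + ∂(coeff of dx∧dy)/∂z
  = ∂/∂x (3*y) - ∂/∂y (0) + ∂/∂z (2*y).
Each of these terms simplifies to sums of mixed partials that cancel in pairs. The result is 0 (by equality of mixed partials for smooth functions — Schwarz / Clairaut).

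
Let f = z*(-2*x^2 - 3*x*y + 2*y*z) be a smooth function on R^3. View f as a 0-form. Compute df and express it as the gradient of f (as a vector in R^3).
df = (z*(-4*x - 3*y)) dx + (z*(-3*x + 2*z)) dy + (-2*x^2 - 3*x*y + 4*y*z) dz; grad f = (z*(-4*x - 3*y), z*(-3*x + 2*z), -2*x^2 - 3*x*y + 4*y*z)

For a 0-form f, d f = (∂f/∂x) dx + (∂f/∂y) dy + (∂f/∂z) dz. The components of the vector representation are exactly the entries of grad f in Cartesian coordinates:
  ∂f/∂x = z*(-4*x - 3*y)
  ∂f/∂y = z*(-3*x + 2*z)
  ∂f/∂z = -2*x^2 - 3*x*y + 4*y*z.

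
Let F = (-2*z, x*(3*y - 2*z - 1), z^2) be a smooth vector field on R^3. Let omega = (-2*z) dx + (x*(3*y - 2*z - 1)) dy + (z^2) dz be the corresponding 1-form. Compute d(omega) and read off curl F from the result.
d(omega) = (2*x) dy ∧ dz + (-2) dz ∧ dx + (3*y - 2*z - 1) dx ∧ dy; curl F = (2*x, -2, 3*y - 2*z - 1)

d omega = sum_{i<j} (∂f_j/∂x_i - ∂f_i/∂x_j) dx_i ∧ dx_j. Under the identification (dy ∧ dz, dz ∧ dx, dx ∧ dy) ↔ (e_x, e_y, e_z), the coefficients are exactly the components of curl F. Compute:
  ∂R/∂y - ∂Q/∂z = (0) - (-2*x) = 2*x
  ∂P/∂z - ∂R/∂x = (-2) - (0) = -2
  ∂Q/∂x - ∂P/∂y = (3*y - 2*z - 1) - (0) = 3*y - 2*z - 1.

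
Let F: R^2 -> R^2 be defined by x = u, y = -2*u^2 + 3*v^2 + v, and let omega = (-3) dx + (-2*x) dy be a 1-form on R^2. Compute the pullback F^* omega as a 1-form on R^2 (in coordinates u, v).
F^* omega = (8*u^2 - 3) du + (2*u*(-6*v - 1)) dv

Using F^*(f dg) = (f ∘ F) d(g ∘ F), substitute each coordinate x_i by F_i(u, v) in f_i, and replace dx_i by d F_i = (∂F_i/∂u) du + (∂F_i/∂v) dv.
  For the x component: f_1(F) = -3; d F_1 = (1) du + (0) dv
  For the y component: f_2(F) = -2*u; d F_2 = (-4*u) du + (6*v + 1) dv
Combining and collecting du, dv coefficients:
  coeff of du: 8*u^2 - 3
  coeff of dv: 2*u*(-6*v - 1)
F^* omega = (8*u^2 - 3) du + (2*u*(-6*v - 1)) dv.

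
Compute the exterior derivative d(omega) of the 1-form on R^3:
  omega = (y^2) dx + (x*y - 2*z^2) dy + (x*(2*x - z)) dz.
d(omega) = (-y) dx ∧ dy + (4*x - z) dx ∧ dz + (4*z) dy ∧ dz

For a 1-form omega = sum_i f_i dx_i, the exterior derivative is
  d(omega) = sum_{i < j} (∂f_j/∂x_i - ∂f_i/∂x_j) dx_i ∧ dx_j.
  coefficient of dx ∧ dy: ∂f_2/∂x - ∂f_1/∂y = ∂(x*y - 2*z^2)/∂x - ∂(y^2)/∂y = -y
  coefficient of dx ∧ dz: ∂f_3/∂x - ∂f_1/∂z = ∂(x*(2*x - z))/∂x - ∂(y^2)/∂z = 4*x - z
  coefficient of dy ∧ dz: ∂f_3/∂y - ∂f_2/∂z = ∂(x*(2*x - z))/∂y - ∂(x*y - 2*z^2)/∂z = 4*z
Assembling: d(omega) = (-y) dx ∧ dy + (4*x - z) dx ∧ dz + (4*z) dy ∧ dz.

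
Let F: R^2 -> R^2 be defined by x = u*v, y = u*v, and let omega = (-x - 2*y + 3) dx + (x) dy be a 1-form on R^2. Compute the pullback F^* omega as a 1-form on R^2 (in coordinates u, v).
F^* omega = (v*(-2*u*v + 3)) du + (u*(-2*u*v + 3)) dv

Using F^*(f dg) = (f ∘ F) d(g ∘ F), substitute each coordinate x_i by F_i(u, v) in f_i, and replace dx_i by d F_i = (∂F_i/∂u) du + (∂F_i/∂v) dv.
  For the x component: f_1(F) = -3*u*v + 3; d F_1 = (v) du + (u) dv
  For the y component: f_2(F) = u*v; d F_2 = (v) du + (u) dv
Combining and collecting du, dv coefficients:
  coeff of du: v*(-2*u*v + 3)
  coeff of dv: u*(-2*u*v + 3)
F^* omega = (v*(-2*u*v + 3)) du + (u*(-2*u*v + 3)) dv.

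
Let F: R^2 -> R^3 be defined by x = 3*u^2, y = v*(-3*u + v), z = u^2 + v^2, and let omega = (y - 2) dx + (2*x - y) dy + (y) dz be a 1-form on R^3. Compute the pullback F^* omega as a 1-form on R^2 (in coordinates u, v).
F^* omega = (-42*u^2*v - u*v^2 - 12*u + 3*v^3) du + (3*u*(-6*u^2 + u*v + v^2)) dv

Using F^*(f dg) = (f ∘ F) d(g ∘ F), substitute each coordinate x_i by F_i(u, v) in f_i, and replace dx_i by d F_i = (∂F_i/∂u) du + (∂F_i/∂v) dv.
  For the x component: f_1(F) = -3*u*v + v^2 - 2; d F_1 = (6*u) du + (0) dv
  For the y component: f_2(F) = 6*u^2 + 3*u*v - v^2; d F_2 = (-3*v) du + (-3*u + 2*v) dv
  For the z component: f_3(F) = v*(-3*u + v); d F_3 = (2*u) du + (2*v) dv
Combining and collecting du, dv coefficients:
  coeff of du: -42*u^2*v - u*v^2 - 12*u + 3*v^3
  coeff of dv: 3*u*(-6*u^2 + u*v + v^2)
F^* omega = (-42*u^2*v - u*v^2 - 12*u + 3*v^3) du + (3*u*(-6*u^2 + u*v + v^2)) dv.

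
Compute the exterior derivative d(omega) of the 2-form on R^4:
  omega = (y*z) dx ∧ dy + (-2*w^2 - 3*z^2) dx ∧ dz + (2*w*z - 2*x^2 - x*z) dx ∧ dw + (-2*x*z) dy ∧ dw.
d(omega) = (y) dx ∧ dy ∧ dz + (-6*w + x) dx ∧ dz ∧ dw + (-2*z) dx ∧ dy ∧ dw + (2*x) dy ∧ dz ∧ dw

For a 2-form omega = sum_{i<j} g_{ij} dx_i ∧ dx_j, the exterior derivative is
  d(omega) = sum_{i<j} d(g_{ij}) ∧ dx_i ∧ dx_j = sum_{i<j, k} (∂g_{ij}/∂x_k) dx_k ∧ dx_i ∧ dx_j.
Expand each term, using dx_k ∧ dx_i ∧ dx_j = sgn(permutation) dx_{(a)} ∧ dx_{(b)} ∧ dx_{(c)} with (a < b < c) sorted:
  d(y*z) includes (∂/∂z)(y*z) dz = (y) dz, which multiplied by dx ∧ dy gives (y) dx ∧ dy ∧ dz
  d(-2*w^2 - 3*z^2) includes (∂/∂w)(-2*w^2 - 3*z^2) dw = (-4*w) dw, which multiplied by dx ∧ dz gives (-4*w) dx ∧ dz ∧ dw
  d(2*w*z - 2*x^2 - x*z) includes (∂/∂z)(2*w*z - 2*x^2 - x*z) dz = (2*w - x) dz, which multiplied by dx ∧ dw gives (-2*w + x) dx ∧ dz ∧ dw
  d(-2*x*z) includes (∂/∂x)(-2*x*z) dx = (-2*z) dx, which multiplied by dy ∧ dw gives (-2*z) dx ∧ dy ∧ dw
  d(-2*x*z) includes (∂/∂z)(-2*x*z) dz = (-2*x) dz, which multiplied by dy ∧ dw gives (2*x) dy ∧ dz ∧ dw
Collecting like 3-forms: d(omega) = (y) dx ∧ dy ∧ dz + (-6*w + x) dx ∧ dz ∧ dw + (-2*z) dx ∧ dy ∧ dw + (2*x) dy ∧ dz ∧ dw.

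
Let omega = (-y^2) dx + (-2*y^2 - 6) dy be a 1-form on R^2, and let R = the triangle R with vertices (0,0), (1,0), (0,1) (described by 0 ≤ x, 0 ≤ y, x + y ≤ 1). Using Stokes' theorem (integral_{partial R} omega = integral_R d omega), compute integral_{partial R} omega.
integral_(partial R) omega = 1/3

Stokes: integral_partial_R omega = integral_R d omega with d omega = (∂Q/∂x - ∂P/∂y) dx ∧ dy.
  ∂Q/∂x = 0
  ∂P/∂y = -2*y
  integrand = ∂Q/∂x - ∂P/∂y = 2*y.
Integrating over R: integral_0^1 integral_0^{1-x} (2*y) dy dx = 1/3.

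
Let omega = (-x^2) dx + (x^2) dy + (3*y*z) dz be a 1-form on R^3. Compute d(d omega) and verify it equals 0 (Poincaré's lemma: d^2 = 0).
d(d omega) = 0

Step 1: d omega = sum_{i<j} (∂f_j/∂x_i - ∂f_i/∂x_j) dx_i ∧ dx_j:
  coeff of dx ∧ dy: 2*x
  coeff of dx ∧ dz: 0
  coeff of dy ∧ dz: 3*z
Step 2: Apply d again to each 2-form coefficient. The only possible 3-form in R^3 is dx ∧ dy ∧ dz, with coefficient
  ∂(coeff of dy∧dz)/∂x - ∂(coeff of dx∧dz)/∂y + ∂(coeff of dx∧dy)/∂z
  = ∂/∂x (3*z) - ∂/∂y (0) + ∂/∂z (2*x).
Each of these terms simplifies to sums of mixed partials that cancel in pairs. The result is 0 (by equality of mixed partials for smooth functions — Schwarz / Clairaut).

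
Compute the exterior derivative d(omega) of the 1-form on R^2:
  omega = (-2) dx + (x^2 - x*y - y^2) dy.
d(omega) = (2*x - y) dx ∧ dy

For a 1-form omega = sum_i f_i dx_i, the exterior derivative is
  d(omega) = sum_{i < j} (∂f_j/∂x_i - ∂f_i/∂x_j) dx_i ∧ dx_j.
  coefficient of dx ∧ dy: ∂f_2/∂x - ∂f_1/∂y = ∂(x^2 - x*y - y^2)/∂x - ∂(-2)/∂y = 2*x - y
Assembling: d(omega) = (2*x - y) dx ∧ dy.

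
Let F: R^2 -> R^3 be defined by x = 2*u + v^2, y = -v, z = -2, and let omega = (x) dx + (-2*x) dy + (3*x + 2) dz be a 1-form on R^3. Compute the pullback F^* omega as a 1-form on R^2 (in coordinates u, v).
F^* omega = (4*u + 2*v^2) du + (4*u*v + 4*u + 2*v^3 + 2*v^2) dv

Using F^*(f dg) = (f ∘ F) d(g ∘ F), substitute each coordinate x_i by F_i(u, v) in f_i, and replace dx_i by d F_i = (∂F_i/∂u) du + (∂F_i/∂v) dv.
  For the x component: f_1(F) = 2*u + v^2; d F_1 = (2) du + (2*v) dv
  For the y component: f_2(F) = -4*u - 2*v^2; d F_2 = (0) du + (-1) dv
  For the z component: f_3(F) = 6*u + 3*v^2 + 2; d F_3 = (0) du + (0) dv
Combining and collecting du, dv coefficients:
  coeff of du: 4*u + 2*v^2
  coeff of dv: 4*u*v + 4*u + 2*v^3 + 2*v^2
F^* omega = (4*u + 2*v^2) du + (4*u*v + 4*u + 2*v^3 + 2*v^2) dv.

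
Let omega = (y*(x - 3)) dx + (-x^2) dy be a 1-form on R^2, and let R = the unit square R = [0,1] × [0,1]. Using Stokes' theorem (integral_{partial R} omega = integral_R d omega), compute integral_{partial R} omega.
integral_(partial R) omega = 3/2

Stokes: integral_partial_R omega = integral_R d omega with d omega = (∂Q/∂x - ∂P/∂y) dx ∧ dy.
  ∂Q/∂x = -2*x
  ∂P/∂y = x - 3
  integrand = ∂Q/∂x - ∂P/∂y = 3 - 3*x.
Integrating over R: integral_0^1 integral_0^1 (3 - 3*x) dx dy = 3/2.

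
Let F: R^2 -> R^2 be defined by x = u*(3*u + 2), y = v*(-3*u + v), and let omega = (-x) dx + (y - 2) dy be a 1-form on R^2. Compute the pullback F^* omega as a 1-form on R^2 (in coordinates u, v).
F^* omega = (-18*u^3 - 18*u^2 + 9*u*v^2 - 4*u - 3*v^3 + 6*v) du + (9*u^2*v - 9*u*v^2 + 6*u + 2*v^3 - 4*v) dv

Using F^*(f dg) = (f ∘ F) d(g ∘ F), substitute each coordinate x_i by F_i(u, v) in f_i, and replace dx_i by d F_i = (∂F_i/∂u) du + (∂F_i/∂v) dv.
  For the x component: f_1(F) = u*(-3*u - 2); d F_1 = (6*u + 2) du + (0) dv
  For the y component: f_2(F) = -3*u*v + v^2 - 2; d F_2 = (-3*v) du + (-3*u + 2*v) dv
Combining and collecting du, dv coefficients:
  coeff of du: -18*u^3 - 18*u^2 + 9*u*v^2 - 4*u - 3*v^3 + 6*v
  coeff of dv: 9*u^2*v - 9*u*v^2 + 6*u + 2*v^3 - 4*v
F^* omega = (-18*u^3 - 18*u^2 + 9*u*v^2 - 4*u - 3*v^3 + 6*v) du + (9*u^2*v - 9*u*v^2 + 6*u + 2*v^3 - 4*v) dv.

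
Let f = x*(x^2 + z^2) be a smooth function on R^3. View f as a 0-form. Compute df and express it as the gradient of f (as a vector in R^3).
df = (3*x^2 + z^2) dx + (0) dy + (2*x*z) dz; grad f = (3*x^2 + z^2, 0, 2*x*z)

For a 0-form f, d f = (∂f/∂x) dx + (∂f/∂y) dy + (∂f/∂z) dz. The components of the vector representation are exactly the entries of grad f in Cartesian coordinates:
  ∂f/∂x = 3*x^2 + z^2
  ∂f/∂y = 0
  ∂f/∂z = 2*x*z.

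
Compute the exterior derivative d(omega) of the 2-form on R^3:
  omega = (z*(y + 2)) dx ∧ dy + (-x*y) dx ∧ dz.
d(omega) = (x + y + 2) dx ∧ dy ∧ dz

For a 2-form omega = sum_{i<j} g_{ij} dx_i ∧ dx_j, the exterior derivative is
  d(omega) = sum_{i<j} d(g_{ij}) ∧ dx_i ∧ dx_j = sum_{i<j, k} (∂g_{ij}/∂x_k) dx_k ∧ dx_i ∧ dx_j.
Expand each term, using dx_k ∧ dx_i ∧ dx_j = sgn(permutation) dx_{(a)} ∧ dx_{(b)} ∧ dx_{(c)} with (a < b < c) sorted:
  d(z*(y + 2)) includes (∂/∂z)(z*(y + 2)) dz = (y + 2) dz, which multiplied by dx ∧ dy gives (y + 2) dx ∧ dy ∧ dz
  d(-x*y) includes (∂/∂y)(-x*y) dy = (-x) dy, which multiplied by dx ∧ dz gives (x) dx ∧ dy ∧ dz
Collecting like 3-forms: d(omega) = (x + y + 2) dx ∧ dy ∧ dz.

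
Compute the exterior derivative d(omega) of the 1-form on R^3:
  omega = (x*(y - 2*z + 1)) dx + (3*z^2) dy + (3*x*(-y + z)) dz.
d(omega) = (-x) dx ∧ dy + (2*x - 3*y + 3*z) dx ∧ dz + (-3*x - 6*z) dy ∧ dz

For a 1-form omega = sum_i f_i dx_i, the exterior derivative is
  d(omega) = sum_{i < j} (∂f_j/∂x_i - ∂f_i/∂x_j) dx_i ∧ dx_j.
  coefficient of dx ∧ dy: ∂f_2/∂x - ∂f_1/∂y = ∂(3*z^2)/∂x - ∂(x*(y - 2*z + 1))/∂y = -x
  coefficient of dx ∧ dz: ∂f_3/∂x - ∂f_1/∂z = ∂(3*x*(-y + z))/∂x - ∂(x*(y - 2*z + 1))/∂z = 2*x - 3*y + 3*z
  coefficient of dy ∧ dz: ∂f_3/∂y - ∂f_2/∂z = ∂(3*x*(-y + z))/∂y - ∂(3*z^2)/∂z = -3*x - 6*z
Assembling: d(omega) = (-x) dx ∧ dy + (2*x - 3*y + 3*z) dx ∧ dz + (-3*x - 6*z) dy ∧ dz.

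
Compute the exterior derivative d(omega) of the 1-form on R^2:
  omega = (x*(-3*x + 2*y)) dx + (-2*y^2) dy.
d(omega) = (-2*x) dx ∧ dy

For a 1-form omega = sum_i f_i dx_i, the exterior derivative is
  d(omega) = sum_{i < j} (∂f_j/∂x_i - ∂f_i/∂x_j) dx_i ∧ dx_j.
  coefficient of dx ∧ dy: ∂f_2/∂x - ∂f_1/∂y = ∂(-2*y^2)/∂x - ∂(x*(-3*x + 2*y))/∂y = -2*x
Assembling: d(omega) = (-2*x) dx ∧ dy.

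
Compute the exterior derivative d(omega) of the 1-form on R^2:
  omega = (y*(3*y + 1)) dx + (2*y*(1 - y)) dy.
d(omega) = (-6*y - 1) dx ∧ dy

For a 1-form omega = sum_i f_i dx_i, the exterior derivative is
  d(omega) = sum_{i < j} (∂f_j/∂x_i - ∂f_i/∂x_j) dx_i ∧ dx_j.
  coefficient of dx ∧ dy: ∂f_2/∂x - ∂f_1/∂y = ∂(2*y*(1 - y))/∂x - ∂(y*(3*y + 1))/∂y = -6*y - 1
Assembling: d(omega) = (-6*y - 1) dx ∧ dy.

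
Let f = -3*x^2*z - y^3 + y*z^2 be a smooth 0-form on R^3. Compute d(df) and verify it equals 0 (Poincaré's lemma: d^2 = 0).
d(df) = 0

Step 1: df = sum_i (∂f/∂x_i) dx_i = (-6*x*z) dx + (-3*y^2 + z^2) dy + (-3*x^2 + 2*y*z) dz.
Step 2: Apply d again. Using the 1-form formula, the coefficient of dx ∧ dy in d(df) is ∂^2 f/∂x ∂y - ∂^2 f/∂y ∂x = (0) - (0) = 0 (equality of mixed partials for smooth f).
Similarly for dx ∧ dz and dy ∧ dz — all coefficients vanish. So d(df) = 0.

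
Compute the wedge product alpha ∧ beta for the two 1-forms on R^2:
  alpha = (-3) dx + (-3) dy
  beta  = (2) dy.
alpha ∧ beta = (-6) dx ∧ dy

Distribute the wedge, using dx_i ∧ dx_j = -dx_j ∧ dx_i and dx_i ∧ dx_i = 0. For each pair (i, j) with i < j, the coefficient of dx_i ∧ dx_j in alpha ∧ beta is (alpha_i * beta_j - alpha_j * beta_i). Collecting: alpha ∧ beta = (-6) dx ∧ dy.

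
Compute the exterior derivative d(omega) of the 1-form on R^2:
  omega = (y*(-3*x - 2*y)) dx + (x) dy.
d(omega) = (3*x + 4*y + 1) dx ∧ dy

For a 1-form omega = sum_i f_i dx_i, the exterior derivative is
  d(omega) = sum_{i < j} (∂f_j/∂x_i - ∂f_i/∂x_j) dx_i ∧ dx_j.
  coefficient of dx ∧ dy: ∂f_2/∂x - ∂f_1/∂y = ∂(x)/∂x - ∂(y*(-3*x - 2*y))/∂y = 3*x + 4*y + 1
Assembling: d(omega) = (3*x + 4*y + 1) dx ∧ dy.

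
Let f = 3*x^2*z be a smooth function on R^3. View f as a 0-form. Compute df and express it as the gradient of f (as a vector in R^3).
df = (6*x*z) dx + (0) dy + (3*x^2) dz; grad f = (6*x*z, 0, 3*x^2)

For a 0-form f, d f = (∂f/∂x) dx + (∂f/∂y) dy + (∂f/∂z) dz. The components of the vector representation are exactly the entries of grad f in Cartesian coordinates:
  ∂f/∂x = 6*x*z
  ∂f/∂y = 0
  ∂f/∂z = 3*x^2.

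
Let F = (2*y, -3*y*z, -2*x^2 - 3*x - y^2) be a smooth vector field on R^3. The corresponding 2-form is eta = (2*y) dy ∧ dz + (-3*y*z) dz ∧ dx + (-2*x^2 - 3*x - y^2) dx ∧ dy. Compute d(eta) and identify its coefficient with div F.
d(eta) = (-3*z) dx ∧ dy ∧ dz; div F = -3*z

For a 2-form in R^3 of the form above, applying d gives a 3-form with coefficient ∂P/∂x + ∂Q/∂y + ∂R/∂z:
  ∂P/∂x = 0
  ∂Q/∂y = -3*z
  ∂R/∂z = 0
Sum = -3*z, which is exactly div F.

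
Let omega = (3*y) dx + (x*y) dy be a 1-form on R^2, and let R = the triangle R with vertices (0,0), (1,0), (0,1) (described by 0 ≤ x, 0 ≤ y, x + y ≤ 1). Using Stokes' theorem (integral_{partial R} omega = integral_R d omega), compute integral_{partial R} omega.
integral_(partial R) omega = -4/3

Stokes: integral_partial_R omega = integral_R d omega with d omega = (∂Q/∂x - ∂P/∂y) dx ∧ dy.
  ∂Q/∂x = y
  ∂P/∂y = 3
  integrand = ∂Q/∂x - ∂P/∂y = y - 3.
Integrating over R: integral_0^1 integral_0^{1-x} (y - 3) dy dx = -4/3.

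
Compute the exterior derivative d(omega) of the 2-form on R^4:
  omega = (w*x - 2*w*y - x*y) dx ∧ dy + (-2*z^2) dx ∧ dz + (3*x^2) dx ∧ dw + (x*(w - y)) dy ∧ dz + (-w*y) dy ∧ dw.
d(omega) = (x - 2*y) dx ∧ dy ∧ dw + (w - y) dx ∧ dy ∧ dz + (x) dy ∧ dz ∧ dw

For a 2-form omega = sum_{i<j} g_{ij} dx_i ∧ dx_j, the exterior derivative is
  d(omega) = sum_{i<j} d(g_{ij}) ∧ dx_i ∧ dx_j = sum_{i<j, k} (∂g_{ij}/∂x_k) dx_k ∧ dx_i ∧ dx_j.
Expand each term, using dx_k ∧ dx_i ∧ dx_j = sgn(permutation) dx_{(a)} ∧ dx_{(b)} ∧ dx_{(c)} with (a < b < c) sorted:
  d(w*x - 2*w*y - x*y) includes (∂/∂w)(w*x - 2*w*y - x*y) dw = (x - 2*y) dw, which multiplied by dx ∧ dy gives (x - 2*y) dx ∧ dy ∧ dw
  d(x*(w - y)) includes (∂/∂x)(x*(w - y)) dx = (w - y) dx, which multiplied by dy ∧ dz gives (w - y) dx ∧ dy ∧ dz
  d(x*(w - y)) includes (∂/∂w)(x*(w - y)) dw = (x) dw, which multiplied by dy ∧ dz gives (x) dy ∧ dz ∧ dw
Collecting like 3-forms: d(omega) = (x - 2*y) dx ∧ dy ∧ dw + (w - y) dx ∧ dy ∧ dz + (x) dy ∧ dz ∧ dw.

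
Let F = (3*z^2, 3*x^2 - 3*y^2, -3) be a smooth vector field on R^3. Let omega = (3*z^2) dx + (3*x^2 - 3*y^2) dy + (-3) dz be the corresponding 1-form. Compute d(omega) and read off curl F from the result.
d(omega) = (0) dy ∧ dz + (6*z) dz ∧ dx + (6*x) dx ∧ dy; curl F = (0, 6*z, 6*x)

d omega = sum_{i<j} (∂f_j/∂x_i - ∂f_i/∂x_j) dx_i ∧ dx_j. Under the identification (dy ∧ dz, dz ∧ dx, dx ∧ dy) ↔ (e_x, e_y, e_z), the coefficients are exactly the components of curl F. Compute:
  ∂R/∂y - ∂Q/∂z = (0) - (0) = 0
  ∂P/∂z - ∂R/∂x = (6*z) - (0) = 6*z
  ∂Q/∂x - ∂P/∂y = (6*x) - (0) = 6*x.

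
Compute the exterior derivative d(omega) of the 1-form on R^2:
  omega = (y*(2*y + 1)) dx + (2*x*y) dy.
d(omega) = (-2*y - 1) dx ∧ dy

For a 1-form omega = sum_i f_i dx_i, the exterior derivative is
  d(omega) = sum_{i < j} (∂f_j/∂x_i - ∂f_i/∂x_j) dx_i ∧ dx_j.
  coefficient of dx ∧ dy: ∂f_2/∂x - ∂f_1/∂y = ∂(2*x*y)/∂x - ∂(y*(2*y + 1))/∂y = -2*y - 1
Assembling: d(omega) = (-2*y - 1) dx ∧ dy.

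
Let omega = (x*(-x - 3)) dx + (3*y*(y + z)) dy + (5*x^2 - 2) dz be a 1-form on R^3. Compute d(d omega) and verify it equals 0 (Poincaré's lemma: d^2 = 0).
d(d omega) = 0

Step 1: d omega = sum_{i<j} (∂f_j/∂x_i - ∂f_i/∂x_j) dx_i ∧ dx_j:
  coeff of dx ∧ dy: 0
  coeff of dx ∧ dz: 10*x
  coeff of dy ∧ dz: -3*y
Step 2: Apply d again to each 2-form coefficient. The only possible 3-form in R^3 is dx ∧ dy ∧ dz, with coefficient
  ∂(coeff of dy∧dz)/∂x - ∂(coeff of dx∧dz)/∂y + ∂(coeff of dx∧dy)/∂z
  = ∂/∂x (-3*y) - ∂/∂y (10*x) + ∂/∂z (0).
Each of these terms simplifies to sums of mixed partials that cancel in pairs. The result is 0 (by equality of mixed partials for smooth functions — Schwarz / Clairaut).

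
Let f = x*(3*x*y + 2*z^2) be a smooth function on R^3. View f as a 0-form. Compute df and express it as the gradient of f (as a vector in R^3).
df = (6*x*y + 2*z^2) dx + (3*x^2) dy + (4*x*z) dz; grad f = (6*x*y + 2*z^2, 3*x^2, 4*x*z)

For a 0-form f, d f = (∂f/∂x) dx + (∂f/∂y) dy + (∂f/∂z) dz. The components of the vector representation are exactly the entries of grad f in Cartesian coordinates:
  ∂f/∂x = 6*x*y + 2*z^2
  ∂f/∂y = 3*x^2
  ∂f/∂z = 4*x*z.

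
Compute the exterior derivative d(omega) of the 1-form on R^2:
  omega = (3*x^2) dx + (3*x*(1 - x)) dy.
d(omega) = (3 - 6*x) dx ∧ dy

For a 1-form omega = sum_i f_i dx_i, the exterior derivative is
  d(omega) = sum_{i < j} (∂f_j/∂x_i - ∂f_i/∂x_j) dx_i ∧ dx_j.
  coefficient of dx ∧ dy: ∂f_2/∂x - ∂f_1/∂y = ∂(3*x*(1 - x))/∂x - ∂(3*x^2)/∂y = 3 - 6*x
Assembling: d(omega) = (3 - 6*x) dx ∧ dy.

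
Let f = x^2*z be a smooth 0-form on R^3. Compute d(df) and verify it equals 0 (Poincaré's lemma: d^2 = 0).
d(df) = 0

Step 1: df = sum_i (∂f/∂x_i) dx_i = (2*x*z) dx + (0) dy + (x^2) dz.
Step 2: Apply d again. Using the 1-form formula, the coefficient of dx ∧ dy in d(df) is ∂^2 f/∂x ∂y - ∂^2 f/∂y ∂x = (0) - (0) = 0 (equality of mixed partials for smooth f).
Similarly for dx ∧ dz and dy ∧ dz — all coefficients vanish. So d(df) = 0.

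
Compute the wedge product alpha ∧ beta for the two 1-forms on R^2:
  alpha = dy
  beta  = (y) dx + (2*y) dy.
alpha ∧ beta = (-y) dx ∧ dy

Distribute the wedge, using dx_i ∧ dx_j = -dx_j ∧ dx_i and dx_i ∧ dx_i = 0. For each pair (i, j) with i < j, the coefficient of dx_i ∧ dx_j in alpha ∧ beta is (alpha_i * beta_j - alpha_j * beta_i). Collecting: alpha ∧ beta = (-y) dx ∧ dy.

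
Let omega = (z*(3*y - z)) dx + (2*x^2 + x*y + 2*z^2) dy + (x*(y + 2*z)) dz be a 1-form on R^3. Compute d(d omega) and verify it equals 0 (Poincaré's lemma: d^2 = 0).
d(d omega) = 0

Step 1: d omega = sum_{i<j} (∂f_j/∂x_i - ∂f_i/∂x_j) dx_i ∧ dx_j:
  coeff of dx ∧ dy: 4*x + y - 3*z
  coeff of dx ∧ dz: -2*y + 4*z
  coeff of dy ∧ dz: x - 4*z
Step 2: Apply d again to each 2-form coefficient. The only possible 3-form in R^3 is dx ∧ dy ∧ dz, with coefficient
  ∂(coeff of dy∧dz)/∂x - ∂(coeff of dx∧dz)/∂y + ∂(coeff of dx∧dy)/∂z
  = ∂/∂x (x - 4*z) - ∂/∂y (-2*y + 4*z) + ∂/∂z (4*x + y - 3*z).
Each of these terms simplifies to sums of mixed partials that cancel in pairs. The result is 0 (by equality of mixed partials for smooth functions — Schwarz / Clairaut).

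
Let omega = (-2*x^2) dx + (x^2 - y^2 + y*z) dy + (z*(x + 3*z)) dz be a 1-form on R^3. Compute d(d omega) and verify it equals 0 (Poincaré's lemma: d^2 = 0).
d(d omega) = 0

Step 1: d omega = sum_{i<j} (∂f_j/∂x_i - ∂f_i/∂x_j) dx_i ∧ dx_j:
  coeff of dx ∧ dy: 2*x
  coeff of dx ∧ dz: z
  coeff of dy ∧ dz: -y
Step 2: Apply d again to each 2-form coefficient. The only possible 3-form in R^3 is dx ∧ dy ∧ dz, with coefficient
  ∂(coeff of dy∧dz)/∂x - ∂(coeff of dx∧dz)/∂y + ∂(coeff of dx∧dy)/∂z
  = ∂/∂x (-y) - ∂/∂y (z) + ∂/∂z (2*x).
Each of these terms simplifies to sums of mixed partials that cancel in pairs. The result is 0 (by equality of mixed partials for smooth functions — Schwarz / Clairaut).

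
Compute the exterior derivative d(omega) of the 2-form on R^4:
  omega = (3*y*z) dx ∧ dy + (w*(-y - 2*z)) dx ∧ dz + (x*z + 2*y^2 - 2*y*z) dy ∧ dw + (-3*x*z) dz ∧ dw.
d(omega) = (w + 3*y) dx ∧ dy ∧ dz + (-y - 5*z) dx ∧ dz ∧ dw + (z) dx ∧ dy ∧ dw + (-x + 2*y) dy ∧ dz ∧ dw

For a 2-form omega = sum_{i<j} g_{ij} dx_i ∧ dx_j, the exterior derivative is
  d(omega) = sum_{i<j} d(g_{ij}) ∧ dx_i ∧ dx_j = sum_{i<j, k} (∂g_{ij}/∂x_k) dx_k ∧ dx_i ∧ dx_j.
Expand each term, using dx_k ∧ dx_i ∧ dx_j = sgn(permutation) dx_{(a)} ∧ dx_{(b)} ∧ dx_{(c)} with (a < b < c) sorted:
  d(3*y*z) includes (∂/∂z)(3*y*z) dz = (3*y) dz, which multiplied by dx ∧ dy gives (3*y) dx ∧ dy ∧ dz
  d(w*(-y - 2*z)) includes (∂/∂y)(w*(-y - 2*z)) dy = (-w) dy, which multiplied by dx ∧ dz gives (w) dx ∧ dy ∧ dz
  d(w*(-y - 2*z)) includes (∂/∂w)(w*(-y - 2*z)) dw = (-y - 2*z) dw, which multiplied by dx ∧ dz gives (-y - 2*z) dx ∧ dz ∧ dw
  d(x*z + 2*y^2 - 2*y*z) includes (∂/∂x)(x*z + 2*y^2 - 2*y*z) dx = (z) dx, which multiplied by dy ∧ dw gives (z) dx ∧ dy ∧ dw
  d(x*z + 2*y^2 - 2*y*z) includes (∂/∂z)(x*z + 2*y^2 - 2*y*z) dz = (x - 2*y) dz, which multiplied by dy ∧ dw gives (-x + 2*y) dy ∧ dz ∧ dw
  d(-3*x*z) includes (∂/∂x)(-3*x*z) dx = (-3*z) dx, which multiplied by dz ∧ dw gives (-3*z) dx ∧ dz ∧ dw
Collecting like 3-forms: d(omega) = (w + 3*y) dx ∧ dy ∧ dz + (-y - 5*z) dx ∧ dz ∧ dw + (z) dx ∧ dy ∧ dw + (-x + 2*y) dy ∧ dz ∧ dw.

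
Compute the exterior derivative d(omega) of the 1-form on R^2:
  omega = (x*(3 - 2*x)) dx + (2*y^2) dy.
d(omega) = 0

For a 1-form omega = sum_i f_i dx_i, the exterior derivative is
  d(omega) = sum_{i < j} (∂f_j/∂x_i - ∂f_i/∂x_j) dx_i ∧ dx_j.

Assembling: d(omega) = 0.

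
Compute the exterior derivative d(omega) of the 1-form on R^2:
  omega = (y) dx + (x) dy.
d(omega) = 0

For a 1-form omega = sum_i f_i dx_i, the exterior derivative is
  d(omega) = sum_{i < j} (∂f_j/∂x_i - ∂f_i/∂x_j) dx_i ∧ dx_j.

Assembling: d(omega) = 0.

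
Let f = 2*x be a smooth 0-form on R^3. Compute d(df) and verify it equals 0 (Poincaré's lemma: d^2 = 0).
d(df) = 0

Step 1: df = sum_i (∂f/∂x_i) dx_i = (2) dx + (0) dy + (0) dz.
Step 2: Apply d again. Using the 1-form formula, the coefficient of dx ∧ dy in d(df) is ∂^2 f/∂x ∂y - ∂^2 f/∂y ∂x = (0) - (0) = 0 (equality of mixed partials for smooth f).
Similarly for dx ∧ dz and dy ∧ dz — all coefficients vanish. So d(df) = 0.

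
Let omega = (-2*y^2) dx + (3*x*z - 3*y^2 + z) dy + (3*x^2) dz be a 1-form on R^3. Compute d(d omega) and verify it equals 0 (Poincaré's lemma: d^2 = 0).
d(d omega) = 0

Step 1: d omega = sum_{i<j} (∂f_j/∂x_i - ∂f_i/∂x_j) dx_i ∧ dx_j:
  coeff of dx ∧ dy: 4*y + 3*z
  coeff of dx ∧ dz: 6*x
  coeff of dy ∧ dz: -3*x - 1
Step 2: Apply d again to each 2-form coefficient. The only possible 3-form in R^3 is dx ∧ dy ∧ dz, with coefficient
  ∂(coeff of dy∧dz)/∂x - ∂(coeff of dx∧dz)/∂y + ∂(coeff of dx∧dy)/∂z
  = ∂/∂x (-3*x - 1) - ∂/∂y (6*x) + ∂/∂z (4*y + 3*z).
Each of these terms simplifies to sums of mixed partials that cancel in pairs. The result is 0 (by equality of mixed partials for smooth functions — Schwarz / Clairaut).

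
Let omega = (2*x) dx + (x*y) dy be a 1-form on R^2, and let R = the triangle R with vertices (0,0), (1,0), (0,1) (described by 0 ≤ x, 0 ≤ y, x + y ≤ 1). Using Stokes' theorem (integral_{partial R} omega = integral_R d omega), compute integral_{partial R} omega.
integral_(partial R) omega = 1/6

Stokes: integral_partial_R omega = integral_R d omega with d omega = (∂Q/∂x - ∂P/∂y) dx ∧ dy.
  ∂Q/∂x = y
  ∂P/∂y = 0
  integrand = ∂Q/∂x - ∂P/∂y = y.
Integrating over R: integral_0^1 integral_0^{1-x} (y) dy dx = 1/6.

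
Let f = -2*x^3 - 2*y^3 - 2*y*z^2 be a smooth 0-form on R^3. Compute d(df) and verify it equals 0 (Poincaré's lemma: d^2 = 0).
d(df) = 0

Step 1: df = sum_i (∂f/∂x_i) dx_i = (-6*x^2) dx + (-6*y^2 - 2*z^2) dy + (-4*y*z) dz.
Step 2: Apply d again. Using the 1-form formula, the coefficient of dx ∧ dy in d(df) is ∂^2 f/∂x ∂y - ∂^2 f/∂y ∂x = (0) - (0) = 0 (equality of mixed partials for smooth f).
Similarly for dx ∧ dz and dy ∧ dz — all coefficients vanish. So d(df) = 0.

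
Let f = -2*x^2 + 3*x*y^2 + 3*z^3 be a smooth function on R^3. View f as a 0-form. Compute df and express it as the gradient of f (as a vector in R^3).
df = (-4*x + 3*y^2) dx + (6*x*y) dy + (9*z^2) dz; grad f = (-4*x + 3*y^2, 6*x*y, 9*z^2)

For a 0-form f, d f = (∂f/∂x) dx + (∂f/∂y) dy + (∂f/∂z) dz. The components of the vector representation are exactly the entries of grad f in Cartesian coordinates:
  ∂f/∂x = -4*x + 3*y^2
  ∂f/∂y = 6*x*y
  ∂f/∂z = 9*z^2.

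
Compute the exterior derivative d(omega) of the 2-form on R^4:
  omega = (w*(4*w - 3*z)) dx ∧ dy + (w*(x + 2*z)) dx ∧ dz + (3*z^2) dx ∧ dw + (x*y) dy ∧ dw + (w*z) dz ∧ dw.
d(omega) = (-3*w) dx ∧ dy ∧ dz + (8*w + y - 3*z) dx ∧ dy ∧ dw + (x - 4*z) dx ∧ dz ∧ dw

For a 2-form omega = sum_{i<j} g_{ij} dx_i ∧ dx_j, the exterior derivative is
  d(omega) = sum_{i<j} d(g_{ij}) ∧ dx_i ∧ dx_j = sum_{i<j, k} (∂g_{ij}/∂x_k) dx_k ∧ dx_i ∧ dx_j.
Expand each term, using dx_k ∧ dx_i ∧ dx_j = sgn(permutation) dx_{(a)} ∧ dx_{(b)} ∧ dx_{(c)} with (a < b < c) sorted:
  d(w*(4*w - 3*z)) includes (∂/∂z)(w*(4*w - 3*z)) dz = (-3*w) dz, which multiplied by dx ∧ dy gives (-3*w) dx ∧ dy ∧ dz
  d(w*(4*w - 3*z)) includes (∂/∂w)(w*(4*w - 3*z)) dw = (8*w - 3*z) dw, which multiplied by dx ∧ dy gives (8*w - 3*z) dx ∧ dy ∧ dw
  d(w*(x + 2*z)) includes (∂/∂w)(w*(x + 2*z)) dw = (x + 2*z) dw, which multiplied by dx ∧ dz gives (x + 2*z) dx ∧ dz ∧ dw
  d(3*z^2) includes (∂/∂z)(3*z^2) dz = (6*z) dz, which multiplied by dx ∧ dw gives (-6*z) dx ∧ dz ∧ dw
  d(x*y) includes (∂/∂x)(x*y) dx = (y) dx, which multiplied by dy ∧ dw gives (y) dx ∧ dy ∧ dw
Collecting like 3-forms: d(omega) = (-3*w) dx ∧ dy ∧ dz + (8*w + y - 3*z) dx ∧ dy ∧ dw + (x - 4*z) dx ∧ dz ∧ dw.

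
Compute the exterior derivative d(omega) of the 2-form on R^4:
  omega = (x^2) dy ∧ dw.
d(omega) = (2*x) dx ∧ dy ∧ dw

For a 2-form omega = sum_{i<j} g_{ij} dx_i ∧ dx_j, the exterior derivative is
  d(omega) = sum_{i<j} d(g_{ij}) ∧ dx_i ∧ dx_j = sum_{i<j, k} (∂g_{ij}/∂x_k) dx_k ∧ dx_i ∧ dx_j.
Expand each term, using dx_k ∧ dx_i ∧ dx_j = sgn(permutation) dx_{(a)} ∧ dx_{(b)} ∧ dx_{(c)} with (a < b < c) sorted:
  d(x^2) includes (∂/∂x)(x^2) dx = (2*x) dx, which multiplied by dy ∧ dw gives (2*x) dx ∧ dy ∧ dw
Collecting like 3-forms: d(omega) = (2*x) dx ∧ dy ∧ dw.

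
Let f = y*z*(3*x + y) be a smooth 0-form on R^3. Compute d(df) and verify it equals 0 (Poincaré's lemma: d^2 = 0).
d(df) = 0

Step 1: df = sum_i (∂f/∂x_i) dx_i = (3*y*z) dx + (z*(3*x + 2*y)) dy + (y*(3*x + y)) dz.
Step 2: Apply d again. Using the 1-form formula, the coefficient of dx ∧ dy in d(df) is ∂^2 f/∂x ∂y - ∂^2 f/∂y ∂x = (3*z) - (3*z) = 0 (equality of mixed partials for smooth f).
Similarly for dx ∧ dz and dy ∧ dz — all coefficients vanish. So d(df) = 0.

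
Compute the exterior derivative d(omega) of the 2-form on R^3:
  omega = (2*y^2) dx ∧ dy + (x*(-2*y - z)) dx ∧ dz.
d(omega) = (2*x) dx ∧ dy ∧ dz

For a 2-form omega = sum_{i<j} g_{ij} dx_i ∧ dx_j, the exterior derivative is
  d(omega) = sum_{i<j} d(g_{ij}) ∧ dx_i ∧ dx_j = sum_{i<j, k} (∂g_{ij}/∂x_k) dx_k ∧ dx_i ∧ dx_j.
Expand each term, using dx_k ∧ dx_i ∧ dx_j = sgn(permutation) dx_{(a)} ∧ dx_{(b)} ∧ dx_{(c)} with (a < b < c) sorted:
  d(x*(-2*y - z)) includes (∂/∂y)(x*(-2*y - z)) dy = (-2*x) dy, which multiplied by dx ∧ dz gives (2*x) dx ∧ dy ∧ dz
Collecting like 3-forms: d(omega) = (2*x) dx ∧ dy ∧ dz.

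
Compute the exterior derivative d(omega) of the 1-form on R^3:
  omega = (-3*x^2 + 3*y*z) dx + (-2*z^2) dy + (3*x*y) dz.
d(omega) = (-3*z) dx ∧ dy + (3*x + 4*z) dy ∧ dz

For a 1-form omega = sum_i f_i dx_i, the exterior derivative is
  d(omega) = sum_{i < j} (∂f_j/∂x_i - ∂f_i/∂x_j) dx_i ∧ dx_j.
  coefficient of dx ∧ dy: ∂f_2/∂x - ∂f_1/∂y = ∂(-2*z^2)/∂x - ∂(-3*x^2 + 3*y*z)/∂y = -3*z
  coefficient of dy ∧ dz: ∂f_3/∂y - ∂f_2/∂z = ∂(3*x*y)/∂y - ∂(-2*z^2)/∂z = 3*x + 4*z
Assembling: d(omega) = (-3*z) dx ∧ dy + (3*x + 4*z) dy ∧ dz.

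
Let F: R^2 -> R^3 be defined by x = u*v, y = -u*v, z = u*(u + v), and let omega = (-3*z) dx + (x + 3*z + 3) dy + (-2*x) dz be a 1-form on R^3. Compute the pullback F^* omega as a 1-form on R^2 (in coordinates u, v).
F^* omega = (v*(-10*u^2 - 9*u*v - 3)) du + (3*u*(-2*u^2 - 3*u*v - 1)) dv

Using F^*(f dg) = (f ∘ F) d(g ∘ F), substitute each coordinate x_i by F_i(u, v) in f_i, and replace dx_i by d F_i = (∂F_i/∂u) du + (∂F_i/∂v) dv.
  For the x component: f_1(F) = 3*u*(-u - v); d F_1 = (v) du + (u) dv
  For the y component: f_2(F) = 3*u^2 + 4*u*v + 3; d F_2 = (-v) du + (-u) dv
  For the z component: f_3(F) = -2*u*v; d F_3 = (2*u + v) du + (u) dv
Combining and collecting du, dv coefficients:
  coeff of du: v*(-10*u^2 - 9*u*v - 3)
  coeff of dv: 3*u*(-2*u^2 - 3*u*v - 1)
F^* omega = (v*(-10*u^2 - 9*u*v - 3)) du + (3*u*(-2*u^2 - 3*u*v - 1)) dv.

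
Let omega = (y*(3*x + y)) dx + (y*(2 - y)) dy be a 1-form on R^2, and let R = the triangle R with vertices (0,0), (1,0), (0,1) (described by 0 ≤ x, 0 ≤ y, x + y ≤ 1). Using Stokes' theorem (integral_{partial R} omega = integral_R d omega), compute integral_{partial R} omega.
integral_(partial R) omega = -5/6

Stokes: integral_partial_R omega = integral_R d omega with d omega = (∂Q/∂x - ∂P/∂y) dx ∧ dy.
  ∂Q/∂x = 0
  ∂P/∂y = 3*x + 2*y
  integrand = ∂Q/∂x - ∂P/∂y = -3*x - 2*y.
Integrating over R: integral_0^1 integral_0^{1-x} (-3*x - 2*y) dy dx = -5/6.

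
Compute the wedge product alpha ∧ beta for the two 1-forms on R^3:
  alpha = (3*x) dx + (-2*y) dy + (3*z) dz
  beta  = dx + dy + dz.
alpha ∧ beta = (3*x + 2*y) dx ∧ dy + (3*x - 3*z) dx ∧ dz + (-2*y - 3*z) dy ∧ dz

Distribute the wedge, using dx_i ∧ dx_j = -dx_j ∧ dx_i and dx_i ∧ dx_i = 0. For each pair (i, j) with i < j, the coefficient of dx_i ∧ dx_j in alpha ∧ beta is (alpha_i * beta_j - alpha_j * beta_i). Collecting: alpha ∧ beta = (3*x + 2*y) dx ∧ dy + (3*x - 3*z) dx ∧ dz + (-2*y - 3*z) dy ∧ dz.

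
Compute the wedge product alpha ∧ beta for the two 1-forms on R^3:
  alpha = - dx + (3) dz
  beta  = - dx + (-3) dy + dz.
alpha ∧ beta = (3) dx ∧ dy + (2) dx ∧ dz + (9) dy ∧ dz

Distribute the wedge, using dx_i ∧ dx_j = -dx_j ∧ dx_i and dx_i ∧ dx_i = 0. For each pair (i, j) with i < j, the coefficient of dx_i ∧ dx_j in alpha ∧ beta is (alpha_i * beta_j - alpha_j * beta_i). Collecting: alpha ∧ beta = (3) dx ∧ dy + (2) dx ∧ dz + (9) dy ∧ dz.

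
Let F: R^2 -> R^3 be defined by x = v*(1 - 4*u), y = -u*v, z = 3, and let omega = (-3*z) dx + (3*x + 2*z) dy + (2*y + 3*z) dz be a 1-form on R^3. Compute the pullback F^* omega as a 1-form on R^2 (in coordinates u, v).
F^* omega = (3*v*(4*u*v - v + 10)) du + (12*u^2*v - 3*u*v + 30*u - 9) dv

Using F^*(f dg) = (f ∘ F) d(g ∘ F), substitute each coordinate x_i by F_i(u, v) in f_i, and replace dx_i by d F_i = (∂F_i/∂u) du + (∂F_i/∂v) dv.
  For the x component: f_1(F) = -9; d F_1 = (-4*v) du + (1 - 4*u) dv
  For the y component: f_2(F) = -12*u*v + 3*v + 6; d F_2 = (-v) du + (-u) dv
  For the z component: f_3(F) = -2*u*v + 9; d F_3 = (0) du + (0) dv
Combining and collecting du, dv coefficients:
  coeff of du: 3*v*(4*u*v - v + 10)
  coeff of dv: 12*u^2*v - 3*u*v + 30*u - 9
F^* omega = (3*v*(4*u*v - v + 10)) du + (12*u^2*v - 3*u*v + 30*u - 9) dv.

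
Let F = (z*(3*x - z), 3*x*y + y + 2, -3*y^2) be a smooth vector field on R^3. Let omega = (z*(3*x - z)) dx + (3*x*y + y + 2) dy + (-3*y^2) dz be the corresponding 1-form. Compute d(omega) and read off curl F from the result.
d(omega) = (-6*y) dy ∧ dz + (3*x - 2*z) dz ∧ dx + (3*y) dx ∧ dy; curl F = (-6*y, 3*x - 2*z, 3*y)

d omega = sum_{i<j} (∂f_j/∂x_i - ∂f_i/∂x_j) dx_i ∧ dx_j. Under the identification (dy ∧ dz, dz ∧ dx, dx ∧ dy) ↔ (e_x, e_y, e_z), the coefficients are exactly the components of curl F. Compute:
  ∂R/∂y - ∂Q/∂z = (-6*y) - (0) = -6*y
  ∂P/∂z - ∂R/∂x = (3*x - 2*z) - (0) = 3*x - 2*z
  ∂Q/∂x - ∂P/∂y = (3*y) - (0) = 3*y.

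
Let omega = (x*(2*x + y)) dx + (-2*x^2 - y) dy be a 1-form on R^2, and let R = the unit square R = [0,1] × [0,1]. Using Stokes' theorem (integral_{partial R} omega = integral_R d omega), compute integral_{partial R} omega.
integral_(partial R) omega = -5/2

Stokes: integral_partial_R omega = integral_R d omega with d omega = (∂Q/∂x - ∂P/∂y) dx ∧ dy.
  ∂Q/∂x = -4*x
  ∂P/∂y = x
  integrand = ∂Q/∂x - ∂P/∂y = -5*x.
Integrating over R: integral_0^1 integral_0^1 (-5*x) dx dy = -5/2.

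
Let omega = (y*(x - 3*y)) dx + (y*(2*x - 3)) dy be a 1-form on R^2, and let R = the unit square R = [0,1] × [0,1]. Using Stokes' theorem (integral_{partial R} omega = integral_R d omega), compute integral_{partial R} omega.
integral_(partial R) omega = 7/2

Stokes: integral_partial_R omega = integral_R d omega with d omega = (∂Q/∂x - ∂P/∂y) dx ∧ dy.
  ∂Q/∂x = 2*y
  ∂P/∂y = x - 6*y
  integrand = ∂Q/∂x - ∂P/∂y = -x + 8*y.
Integrating over R: integral_0^1 integral_0^1 (-x + 8*y) dx dy = 7/2.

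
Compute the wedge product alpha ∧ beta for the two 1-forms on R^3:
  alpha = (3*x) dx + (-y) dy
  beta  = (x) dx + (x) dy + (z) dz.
alpha ∧ beta = (x*(3*x + y)) dx ∧ dy + (3*x*z) dx ∧ dz + (-y*z) dy ∧ dz

Distribute the wedge, using dx_i ∧ dx_j = -dx_j ∧ dx_i and dx_i ∧ dx_i = 0. For each pair (i, j) with i < j, the coefficient of dx_i ∧ dx_j in alpha ∧ beta is (alpha_i * beta_j - alpha_j * beta_i). Collecting: alpha ∧ beta = (x*(3*x + y)) dx ∧ dy + (3*x*z) dx ∧ dz + (-y*z) dy ∧ dz.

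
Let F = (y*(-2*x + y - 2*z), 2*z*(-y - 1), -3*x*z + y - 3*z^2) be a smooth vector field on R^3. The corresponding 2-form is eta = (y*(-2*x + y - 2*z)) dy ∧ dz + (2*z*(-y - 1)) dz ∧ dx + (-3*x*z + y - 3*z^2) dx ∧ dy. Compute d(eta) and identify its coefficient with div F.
d(eta) = (-3*x - 2*y - 8*z) dx ∧ dy ∧ dz; div F = -3*x - 2*y - 8*z

For a 2-form in R^3 of the form above, applying d gives a 3-form with coefficient ∂P/∂x + ∂Q/∂y + ∂R/∂z:
  ∂P/∂x = -2*y
  ∂Q/∂y = -2*z
  ∂R/∂z = -3*x - 6*z
Sum = -3*x - 2*y - 8*z, which is exactly div F.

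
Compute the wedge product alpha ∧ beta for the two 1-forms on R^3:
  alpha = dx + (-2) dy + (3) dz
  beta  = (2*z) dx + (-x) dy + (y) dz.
alpha ∧ beta = (-x + 4*z) dx ∧ dy + (y - 6*z) dx ∧ dz + (3*x - 2*y) dy ∧ dz

Distribute the wedge, using dx_i ∧ dx_j = -dx_j ∧ dx_i and dx_i ∧ dx_i = 0. For each pair (i, j) with i < j, the coefficient of dx_i ∧ dx_j in alpha ∧ beta is (alpha_i * beta_j - alpha_j * beta_i). Collecting: alpha ∧ beta = (-x + 4*z) dx ∧ dy + (y - 6*z) dx ∧ dz + (3*x - 2*y) dy ∧ dz.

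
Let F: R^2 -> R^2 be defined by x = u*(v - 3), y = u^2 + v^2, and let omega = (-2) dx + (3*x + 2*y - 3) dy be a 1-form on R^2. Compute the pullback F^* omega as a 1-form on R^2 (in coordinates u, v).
F^* omega = (4*u^3 + 6*u^2*v - 18*u^2 + 4*u*v^2 - 6*u - 2*v + 6) du + (4*u^2*v + 6*u*v^2 - 18*u*v - 2*u + 4*v^3 - 6*v) dv

Using F^*(f dg) = (f ∘ F) d(g ∘ F), substitute each coordinate x_i by F_i(u, v) in f_i, and replace dx_i by d F_i = (∂F_i/∂u) du + (∂F_i/∂v) dv.
  For the x component: f_1(F) = -2; d F_1 = (v - 3) du + (u) dv
  For the y component: f_2(F) = 2*u^2 + 3*u*v - 9*u + 2*v^2 - 3; d F_2 = (2*u) du + (2*v) dv
Combining and collecting du, dv coefficients:
  coeff of du: 4*u^3 + 6*u^2*v - 18*u^2 + 4*u*v^2 - 6*u - 2*v + 6
  coeff of dv: 4*u^2*v + 6*u*v^2 - 18*u*v - 2*u + 4*v^3 - 6*v
F^* omega = (4*u^3 + 6*u^2*v - 18*u^2 + 4*u*v^2 - 6*u - 2*v + 6) du + (4*u^2*v + 6*u*v^2 - 18*u*v - 2*u + 4*v^3 - 6*v) dv.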